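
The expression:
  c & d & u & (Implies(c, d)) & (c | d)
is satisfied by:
  {c: True, u: True, d: True}


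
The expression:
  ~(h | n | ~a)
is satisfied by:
  {a: True, n: False, h: False}


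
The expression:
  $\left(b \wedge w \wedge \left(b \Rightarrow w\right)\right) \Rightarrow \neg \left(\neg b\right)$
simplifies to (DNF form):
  $\text{True}$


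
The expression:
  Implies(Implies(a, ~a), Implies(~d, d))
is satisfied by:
  {a: True, d: True}
  {a: True, d: False}
  {d: True, a: False}


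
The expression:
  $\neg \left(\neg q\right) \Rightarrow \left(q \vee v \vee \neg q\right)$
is always true.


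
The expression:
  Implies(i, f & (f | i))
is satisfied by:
  {f: True, i: False}
  {i: False, f: False}
  {i: True, f: True}


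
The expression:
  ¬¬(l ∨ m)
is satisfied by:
  {m: True, l: True}
  {m: True, l: False}
  {l: True, m: False}


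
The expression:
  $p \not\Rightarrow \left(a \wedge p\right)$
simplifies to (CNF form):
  $p \wedge \neg a$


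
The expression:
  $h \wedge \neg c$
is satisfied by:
  {h: True, c: False}


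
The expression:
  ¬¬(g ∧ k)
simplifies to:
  g ∧ k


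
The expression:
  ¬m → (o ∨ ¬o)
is always true.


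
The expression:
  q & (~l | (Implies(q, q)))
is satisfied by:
  {q: True}


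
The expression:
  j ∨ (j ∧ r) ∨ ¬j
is always true.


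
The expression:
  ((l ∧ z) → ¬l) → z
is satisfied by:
  {z: True}


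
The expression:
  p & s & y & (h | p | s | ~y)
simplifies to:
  p & s & y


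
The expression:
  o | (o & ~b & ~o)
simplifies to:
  o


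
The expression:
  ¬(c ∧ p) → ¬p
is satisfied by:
  {c: True, p: False}
  {p: False, c: False}
  {p: True, c: True}


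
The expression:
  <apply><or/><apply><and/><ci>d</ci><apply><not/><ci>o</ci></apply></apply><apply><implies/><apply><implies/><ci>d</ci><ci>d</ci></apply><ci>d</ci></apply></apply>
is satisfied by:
  {d: True}


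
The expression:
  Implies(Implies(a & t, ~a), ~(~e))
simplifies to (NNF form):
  e | (a & t)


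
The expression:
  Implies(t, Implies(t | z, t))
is always true.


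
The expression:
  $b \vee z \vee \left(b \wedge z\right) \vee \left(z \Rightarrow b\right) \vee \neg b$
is always true.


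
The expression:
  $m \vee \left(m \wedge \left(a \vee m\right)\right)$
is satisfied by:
  {m: True}


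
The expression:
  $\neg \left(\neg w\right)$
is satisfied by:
  {w: True}


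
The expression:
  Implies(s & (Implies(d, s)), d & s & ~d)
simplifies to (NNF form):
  ~s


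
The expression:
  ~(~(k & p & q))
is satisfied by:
  {p: True, q: True, k: True}


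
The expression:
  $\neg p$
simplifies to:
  $\neg p$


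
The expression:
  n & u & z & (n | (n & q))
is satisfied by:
  {z: True, u: True, n: True}


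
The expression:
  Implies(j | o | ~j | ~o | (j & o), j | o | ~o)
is always true.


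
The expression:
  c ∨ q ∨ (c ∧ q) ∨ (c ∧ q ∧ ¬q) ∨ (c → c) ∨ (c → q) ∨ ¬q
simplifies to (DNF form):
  True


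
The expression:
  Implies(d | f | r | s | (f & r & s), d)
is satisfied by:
  {d: True, r: False, f: False, s: False}
  {d: True, s: True, r: False, f: False}
  {d: True, f: True, r: False, s: False}
  {d: True, s: True, f: True, r: False}
  {d: True, r: True, f: False, s: False}
  {d: True, s: True, r: True, f: False}
  {d: True, f: True, r: True, s: False}
  {d: True, s: True, f: True, r: True}
  {s: False, r: False, f: False, d: False}


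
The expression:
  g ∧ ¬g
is never true.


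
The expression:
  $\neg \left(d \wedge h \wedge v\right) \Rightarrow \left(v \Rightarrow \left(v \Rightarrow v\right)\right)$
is always true.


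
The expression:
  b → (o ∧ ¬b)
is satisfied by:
  {b: False}


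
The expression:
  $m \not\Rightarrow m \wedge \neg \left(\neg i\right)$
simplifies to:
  $\text{False}$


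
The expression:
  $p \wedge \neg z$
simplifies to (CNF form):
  $p \wedge \neg z$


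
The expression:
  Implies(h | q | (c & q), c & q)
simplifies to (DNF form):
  (c & q) | (~h & ~q)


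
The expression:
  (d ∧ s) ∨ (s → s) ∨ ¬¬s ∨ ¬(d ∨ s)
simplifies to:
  True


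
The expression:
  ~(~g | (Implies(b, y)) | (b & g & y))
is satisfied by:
  {b: True, g: True, y: False}


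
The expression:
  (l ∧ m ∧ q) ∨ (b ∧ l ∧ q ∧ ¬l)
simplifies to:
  l ∧ m ∧ q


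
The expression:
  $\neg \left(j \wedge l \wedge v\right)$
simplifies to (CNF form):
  $\neg j \vee \neg l \vee \neg v$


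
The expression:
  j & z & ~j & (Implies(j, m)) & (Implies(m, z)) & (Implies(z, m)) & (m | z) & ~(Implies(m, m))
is never true.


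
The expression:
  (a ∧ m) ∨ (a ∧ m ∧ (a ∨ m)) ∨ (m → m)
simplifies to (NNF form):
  True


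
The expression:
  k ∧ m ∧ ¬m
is never true.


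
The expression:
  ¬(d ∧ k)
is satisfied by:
  {k: False, d: False}
  {d: True, k: False}
  {k: True, d: False}


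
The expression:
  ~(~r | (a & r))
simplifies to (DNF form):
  r & ~a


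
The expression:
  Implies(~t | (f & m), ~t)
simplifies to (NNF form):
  ~f | ~m | ~t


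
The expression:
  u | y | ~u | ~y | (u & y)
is always true.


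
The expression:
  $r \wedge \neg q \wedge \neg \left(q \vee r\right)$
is never true.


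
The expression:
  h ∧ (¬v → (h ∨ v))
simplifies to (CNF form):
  h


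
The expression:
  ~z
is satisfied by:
  {z: False}


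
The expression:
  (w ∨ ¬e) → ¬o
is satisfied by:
  {e: True, w: False, o: False}
  {w: False, o: False, e: False}
  {e: True, w: True, o: False}
  {w: True, e: False, o: False}
  {o: True, e: True, w: False}


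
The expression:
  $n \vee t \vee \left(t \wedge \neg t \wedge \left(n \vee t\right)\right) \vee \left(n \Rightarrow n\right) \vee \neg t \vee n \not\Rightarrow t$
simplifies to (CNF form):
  $\text{True}$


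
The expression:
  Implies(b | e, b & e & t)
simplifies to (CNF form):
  (b | ~e) & (e | ~b) & (t | ~e)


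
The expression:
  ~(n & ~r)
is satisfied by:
  {r: True, n: False}
  {n: False, r: False}
  {n: True, r: True}


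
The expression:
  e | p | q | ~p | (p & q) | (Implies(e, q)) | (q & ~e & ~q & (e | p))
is always true.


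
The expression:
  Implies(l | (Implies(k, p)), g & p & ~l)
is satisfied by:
  {k: True, g: True, p: False, l: False}
  {k: True, g: False, p: False, l: False}
  {k: True, p: True, g: True, l: False}
  {p: True, g: True, k: False, l: False}


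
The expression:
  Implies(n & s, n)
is always true.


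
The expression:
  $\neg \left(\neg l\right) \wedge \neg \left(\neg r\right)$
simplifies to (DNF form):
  $l \wedge r$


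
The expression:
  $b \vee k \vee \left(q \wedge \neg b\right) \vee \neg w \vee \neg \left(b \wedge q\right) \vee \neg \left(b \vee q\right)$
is always true.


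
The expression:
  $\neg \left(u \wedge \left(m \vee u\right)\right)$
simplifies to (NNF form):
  $\neg u$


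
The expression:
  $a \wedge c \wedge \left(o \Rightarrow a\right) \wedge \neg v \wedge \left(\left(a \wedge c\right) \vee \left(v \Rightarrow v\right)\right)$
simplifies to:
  $a \wedge c \wedge \neg v$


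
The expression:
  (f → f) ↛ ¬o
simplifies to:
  o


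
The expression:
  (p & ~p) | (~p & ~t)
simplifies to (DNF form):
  ~p & ~t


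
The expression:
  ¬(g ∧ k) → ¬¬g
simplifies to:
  g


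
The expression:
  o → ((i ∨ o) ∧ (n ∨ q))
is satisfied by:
  {n: True, q: True, o: False}
  {n: True, o: False, q: False}
  {q: True, o: False, n: False}
  {q: False, o: False, n: False}
  {n: True, q: True, o: True}
  {n: True, o: True, q: False}
  {q: True, o: True, n: False}


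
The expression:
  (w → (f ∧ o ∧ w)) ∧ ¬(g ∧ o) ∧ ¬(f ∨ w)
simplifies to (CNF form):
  ¬f ∧ ¬w ∧ (¬g ∨ ¬o)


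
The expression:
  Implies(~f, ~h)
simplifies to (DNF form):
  f | ~h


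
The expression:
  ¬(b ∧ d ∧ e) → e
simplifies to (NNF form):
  e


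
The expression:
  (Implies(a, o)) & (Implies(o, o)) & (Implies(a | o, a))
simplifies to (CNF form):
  (a | ~a) & (a | ~o) & (o | ~a) & (o | ~o)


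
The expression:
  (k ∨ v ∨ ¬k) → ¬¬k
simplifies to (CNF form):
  k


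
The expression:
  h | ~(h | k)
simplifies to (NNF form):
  h | ~k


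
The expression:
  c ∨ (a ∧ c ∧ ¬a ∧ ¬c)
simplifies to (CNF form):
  c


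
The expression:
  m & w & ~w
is never true.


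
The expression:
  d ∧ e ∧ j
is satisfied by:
  {j: True, e: True, d: True}


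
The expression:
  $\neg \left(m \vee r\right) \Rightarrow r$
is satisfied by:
  {r: True, m: True}
  {r: True, m: False}
  {m: True, r: False}


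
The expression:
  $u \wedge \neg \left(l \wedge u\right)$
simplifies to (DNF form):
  $u \wedge \neg l$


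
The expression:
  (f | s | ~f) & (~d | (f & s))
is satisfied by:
  {s: True, f: True, d: False}
  {s: True, f: False, d: False}
  {f: True, s: False, d: False}
  {s: False, f: False, d: False}
  {d: True, s: True, f: True}


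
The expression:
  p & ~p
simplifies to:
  False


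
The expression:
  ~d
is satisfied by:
  {d: False}


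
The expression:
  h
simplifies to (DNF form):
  h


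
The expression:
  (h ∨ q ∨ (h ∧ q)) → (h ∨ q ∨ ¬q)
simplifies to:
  True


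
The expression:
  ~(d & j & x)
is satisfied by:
  {d: False, x: False, j: False}
  {j: True, d: False, x: False}
  {x: True, d: False, j: False}
  {j: True, x: True, d: False}
  {d: True, j: False, x: False}
  {j: True, d: True, x: False}
  {x: True, d: True, j: False}


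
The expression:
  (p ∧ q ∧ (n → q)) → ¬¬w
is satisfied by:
  {w: True, p: False, q: False}
  {p: False, q: False, w: False}
  {q: True, w: True, p: False}
  {q: True, p: False, w: False}
  {w: True, p: True, q: False}
  {p: True, w: False, q: False}
  {q: True, p: True, w: True}


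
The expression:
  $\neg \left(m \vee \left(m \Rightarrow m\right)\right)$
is never true.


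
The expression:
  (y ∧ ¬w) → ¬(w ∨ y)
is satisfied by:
  {w: True, y: False}
  {y: False, w: False}
  {y: True, w: True}


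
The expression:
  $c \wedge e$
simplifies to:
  $c \wedge e$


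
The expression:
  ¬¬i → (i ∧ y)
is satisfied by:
  {y: True, i: False}
  {i: False, y: False}
  {i: True, y: True}


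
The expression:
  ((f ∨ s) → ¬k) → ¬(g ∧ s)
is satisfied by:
  {k: True, s: False, g: False}
  {s: False, g: False, k: False}
  {g: True, k: True, s: False}
  {g: True, s: False, k: False}
  {k: True, s: True, g: False}
  {s: True, k: False, g: False}
  {g: True, s: True, k: True}


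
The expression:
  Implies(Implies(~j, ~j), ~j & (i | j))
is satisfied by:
  {i: True, j: False}


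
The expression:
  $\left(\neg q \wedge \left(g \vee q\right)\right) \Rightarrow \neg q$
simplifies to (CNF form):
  $\text{True}$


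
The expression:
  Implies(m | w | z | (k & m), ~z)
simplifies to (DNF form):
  ~z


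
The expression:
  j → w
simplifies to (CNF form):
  w ∨ ¬j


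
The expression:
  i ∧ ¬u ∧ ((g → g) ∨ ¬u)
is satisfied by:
  {i: True, u: False}


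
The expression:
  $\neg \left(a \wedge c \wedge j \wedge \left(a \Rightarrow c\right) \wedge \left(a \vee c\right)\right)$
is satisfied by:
  {c: False, a: False, j: False}
  {j: True, c: False, a: False}
  {a: True, c: False, j: False}
  {j: True, a: True, c: False}
  {c: True, j: False, a: False}
  {j: True, c: True, a: False}
  {a: True, c: True, j: False}


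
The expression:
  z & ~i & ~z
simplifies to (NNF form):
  False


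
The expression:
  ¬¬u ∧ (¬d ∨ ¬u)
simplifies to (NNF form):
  u ∧ ¬d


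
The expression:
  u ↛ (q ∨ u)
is never true.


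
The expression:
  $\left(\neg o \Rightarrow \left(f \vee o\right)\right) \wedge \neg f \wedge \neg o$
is never true.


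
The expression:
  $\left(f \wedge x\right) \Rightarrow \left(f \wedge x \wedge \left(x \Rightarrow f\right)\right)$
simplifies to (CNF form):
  $\text{True}$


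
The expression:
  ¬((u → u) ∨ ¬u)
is never true.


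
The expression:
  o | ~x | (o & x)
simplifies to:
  o | ~x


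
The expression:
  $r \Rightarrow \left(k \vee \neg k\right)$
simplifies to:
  $\text{True}$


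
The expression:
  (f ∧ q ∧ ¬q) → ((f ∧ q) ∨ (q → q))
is always true.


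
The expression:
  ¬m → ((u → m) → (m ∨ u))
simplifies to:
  m ∨ u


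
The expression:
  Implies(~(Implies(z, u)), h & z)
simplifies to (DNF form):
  h | u | ~z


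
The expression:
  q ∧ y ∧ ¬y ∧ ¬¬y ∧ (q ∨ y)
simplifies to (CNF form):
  False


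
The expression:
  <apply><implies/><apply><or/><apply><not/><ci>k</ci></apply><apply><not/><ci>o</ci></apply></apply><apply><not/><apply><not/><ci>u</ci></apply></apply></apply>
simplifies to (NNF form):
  <apply><or/><ci>u</ci><apply><and/><ci>k</ci><ci>o</ci></apply></apply>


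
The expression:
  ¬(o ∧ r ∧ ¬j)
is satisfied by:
  {j: True, o: False, r: False}
  {j: False, o: False, r: False}
  {r: True, j: True, o: False}
  {r: True, j: False, o: False}
  {o: True, j: True, r: False}
  {o: True, j: False, r: False}
  {o: True, r: True, j: True}


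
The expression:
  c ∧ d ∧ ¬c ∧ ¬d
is never true.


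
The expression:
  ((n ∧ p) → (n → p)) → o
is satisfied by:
  {o: True}


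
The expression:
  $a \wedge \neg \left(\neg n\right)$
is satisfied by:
  {a: True, n: True}


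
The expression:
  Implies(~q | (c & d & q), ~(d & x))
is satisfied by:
  {q: True, c: False, d: False, x: False}
  {q: False, c: False, d: False, x: False}
  {c: True, q: True, x: False, d: False}
  {c: True, x: False, q: False, d: False}
  {x: True, q: True, c: False, d: False}
  {x: True, q: False, c: False, d: False}
  {x: True, c: True, q: True, d: False}
  {x: True, c: True, q: False, d: False}
  {d: True, q: True, c: False, x: False}
  {d: True, q: False, c: False, x: False}
  {d: True, c: True, q: True, x: False}
  {d: True, c: True, q: False, x: False}
  {x: True, d: True, q: True, c: False}


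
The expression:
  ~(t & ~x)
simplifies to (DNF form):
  x | ~t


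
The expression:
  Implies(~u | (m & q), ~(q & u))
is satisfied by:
  {u: False, m: False, q: False}
  {q: True, u: False, m: False}
  {m: True, u: False, q: False}
  {q: True, m: True, u: False}
  {u: True, q: False, m: False}
  {q: True, u: True, m: False}
  {m: True, u: True, q: False}


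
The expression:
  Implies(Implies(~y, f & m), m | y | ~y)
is always true.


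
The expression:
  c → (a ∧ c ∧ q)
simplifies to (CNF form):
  (a ∨ ¬c) ∧ (q ∨ ¬c)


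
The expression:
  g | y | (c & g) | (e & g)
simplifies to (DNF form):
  g | y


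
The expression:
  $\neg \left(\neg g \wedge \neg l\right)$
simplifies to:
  $g \vee l$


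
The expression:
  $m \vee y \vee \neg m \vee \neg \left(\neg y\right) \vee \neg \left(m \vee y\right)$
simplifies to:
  $\text{True}$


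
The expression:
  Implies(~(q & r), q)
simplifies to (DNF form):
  q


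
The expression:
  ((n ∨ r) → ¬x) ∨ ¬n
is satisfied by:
  {x: False, n: False}
  {n: True, x: False}
  {x: True, n: False}


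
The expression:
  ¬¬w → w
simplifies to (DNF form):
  True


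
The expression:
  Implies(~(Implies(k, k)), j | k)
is always true.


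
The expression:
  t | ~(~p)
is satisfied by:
  {t: True, p: True}
  {t: True, p: False}
  {p: True, t: False}


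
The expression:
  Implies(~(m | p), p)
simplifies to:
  m | p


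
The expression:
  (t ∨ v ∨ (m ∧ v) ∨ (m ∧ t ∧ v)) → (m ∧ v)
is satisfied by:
  {m: True, t: False, v: False}
  {m: False, t: False, v: False}
  {v: True, m: True, t: False}
  {v: True, t: True, m: True}


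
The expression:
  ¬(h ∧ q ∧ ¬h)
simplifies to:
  True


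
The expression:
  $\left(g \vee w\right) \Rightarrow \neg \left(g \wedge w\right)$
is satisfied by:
  {w: False, g: False}
  {g: True, w: False}
  {w: True, g: False}


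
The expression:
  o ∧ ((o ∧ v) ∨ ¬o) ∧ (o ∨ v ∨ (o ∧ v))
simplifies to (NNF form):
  o ∧ v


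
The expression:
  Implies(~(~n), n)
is always true.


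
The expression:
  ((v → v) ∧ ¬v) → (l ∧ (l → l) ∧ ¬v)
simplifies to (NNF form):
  l ∨ v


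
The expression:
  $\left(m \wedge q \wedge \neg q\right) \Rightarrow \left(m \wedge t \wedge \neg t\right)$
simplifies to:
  $\text{True}$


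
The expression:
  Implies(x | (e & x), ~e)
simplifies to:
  ~e | ~x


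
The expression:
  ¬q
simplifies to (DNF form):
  ¬q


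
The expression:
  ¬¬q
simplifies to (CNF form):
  q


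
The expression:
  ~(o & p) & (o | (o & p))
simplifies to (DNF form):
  o & ~p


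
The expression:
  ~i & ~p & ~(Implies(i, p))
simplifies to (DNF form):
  False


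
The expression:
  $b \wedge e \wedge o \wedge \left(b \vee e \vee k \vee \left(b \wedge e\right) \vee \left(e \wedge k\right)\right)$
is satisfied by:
  {e: True, b: True, o: True}


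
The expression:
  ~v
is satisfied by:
  {v: False}


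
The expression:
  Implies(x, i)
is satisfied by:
  {i: True, x: False}
  {x: False, i: False}
  {x: True, i: True}


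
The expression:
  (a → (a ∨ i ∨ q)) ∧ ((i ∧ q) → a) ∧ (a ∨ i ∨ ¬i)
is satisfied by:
  {a: True, q: False, i: False}
  {q: False, i: False, a: False}
  {a: True, i: True, q: False}
  {i: True, q: False, a: False}
  {a: True, q: True, i: False}
  {q: True, a: False, i: False}
  {a: True, i: True, q: True}


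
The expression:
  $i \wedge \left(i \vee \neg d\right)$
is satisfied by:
  {i: True}


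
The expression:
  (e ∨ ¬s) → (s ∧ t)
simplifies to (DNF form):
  (s ∧ t) ∨ (s ∧ ¬e)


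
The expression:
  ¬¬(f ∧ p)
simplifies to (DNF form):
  f ∧ p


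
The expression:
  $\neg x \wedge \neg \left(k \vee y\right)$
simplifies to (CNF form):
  $\neg k \wedge \neg x \wedge \neg y$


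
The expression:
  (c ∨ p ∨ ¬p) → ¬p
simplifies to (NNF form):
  ¬p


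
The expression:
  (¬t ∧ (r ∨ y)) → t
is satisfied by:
  {t: True, r: False, y: False}
  {y: True, t: True, r: False}
  {t: True, r: True, y: False}
  {y: True, t: True, r: True}
  {y: False, r: False, t: False}


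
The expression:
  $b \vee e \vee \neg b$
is always true.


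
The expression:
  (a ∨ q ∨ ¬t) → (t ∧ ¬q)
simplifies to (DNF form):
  t ∧ ¬q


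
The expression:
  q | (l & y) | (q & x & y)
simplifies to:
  q | (l & y)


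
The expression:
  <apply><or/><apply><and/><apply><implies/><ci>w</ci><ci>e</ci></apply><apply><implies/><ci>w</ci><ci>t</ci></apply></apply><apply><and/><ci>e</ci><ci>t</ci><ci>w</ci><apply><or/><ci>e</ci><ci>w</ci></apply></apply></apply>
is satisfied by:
  {t: True, e: True, w: False}
  {t: True, e: False, w: False}
  {e: True, t: False, w: False}
  {t: False, e: False, w: False}
  {t: True, w: True, e: True}


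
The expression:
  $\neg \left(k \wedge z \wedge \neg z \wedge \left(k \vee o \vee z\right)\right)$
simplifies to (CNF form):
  $\text{True}$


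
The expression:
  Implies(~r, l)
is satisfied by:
  {r: True, l: True}
  {r: True, l: False}
  {l: True, r: False}


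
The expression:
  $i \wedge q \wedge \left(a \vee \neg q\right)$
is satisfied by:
  {a: True, i: True, q: True}


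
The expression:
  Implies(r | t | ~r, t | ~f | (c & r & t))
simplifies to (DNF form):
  t | ~f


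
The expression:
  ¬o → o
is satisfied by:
  {o: True}


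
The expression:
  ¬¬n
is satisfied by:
  {n: True}


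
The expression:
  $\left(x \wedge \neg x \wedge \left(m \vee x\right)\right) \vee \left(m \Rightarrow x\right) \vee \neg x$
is always true.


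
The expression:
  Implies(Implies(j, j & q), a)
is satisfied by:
  {a: True, j: True, q: False}
  {a: True, q: False, j: False}
  {a: True, j: True, q: True}
  {a: True, q: True, j: False}
  {j: True, q: False, a: False}


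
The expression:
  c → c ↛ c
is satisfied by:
  {c: False}


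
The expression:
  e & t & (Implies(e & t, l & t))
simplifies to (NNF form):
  e & l & t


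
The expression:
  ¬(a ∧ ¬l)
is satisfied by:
  {l: True, a: False}
  {a: False, l: False}
  {a: True, l: True}


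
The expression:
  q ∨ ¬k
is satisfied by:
  {q: True, k: False}
  {k: False, q: False}
  {k: True, q: True}


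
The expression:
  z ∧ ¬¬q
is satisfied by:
  {z: True, q: True}


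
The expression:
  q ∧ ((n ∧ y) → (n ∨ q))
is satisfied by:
  {q: True}


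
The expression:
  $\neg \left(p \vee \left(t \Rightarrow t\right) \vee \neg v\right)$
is never true.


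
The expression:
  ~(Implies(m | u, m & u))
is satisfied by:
  {u: True, m: False}
  {m: True, u: False}


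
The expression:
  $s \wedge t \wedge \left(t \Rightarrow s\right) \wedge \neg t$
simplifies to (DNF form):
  $\text{False}$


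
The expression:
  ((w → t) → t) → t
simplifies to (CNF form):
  t ∨ ¬w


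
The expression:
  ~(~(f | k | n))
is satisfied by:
  {n: True, k: True, f: True}
  {n: True, k: True, f: False}
  {n: True, f: True, k: False}
  {n: True, f: False, k: False}
  {k: True, f: True, n: False}
  {k: True, f: False, n: False}
  {f: True, k: False, n: False}


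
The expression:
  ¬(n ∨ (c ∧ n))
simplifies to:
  ¬n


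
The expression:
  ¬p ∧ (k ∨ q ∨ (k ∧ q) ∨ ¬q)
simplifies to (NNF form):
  ¬p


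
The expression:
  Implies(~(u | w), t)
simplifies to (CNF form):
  t | u | w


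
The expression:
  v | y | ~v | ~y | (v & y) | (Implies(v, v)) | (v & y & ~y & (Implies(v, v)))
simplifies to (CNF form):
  True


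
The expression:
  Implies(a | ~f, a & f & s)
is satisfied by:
  {s: True, f: True, a: False}
  {f: True, a: False, s: False}
  {a: True, s: True, f: True}


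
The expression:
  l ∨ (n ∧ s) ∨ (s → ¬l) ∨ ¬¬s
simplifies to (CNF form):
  True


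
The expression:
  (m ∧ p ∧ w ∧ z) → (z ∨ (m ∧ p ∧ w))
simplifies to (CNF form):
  True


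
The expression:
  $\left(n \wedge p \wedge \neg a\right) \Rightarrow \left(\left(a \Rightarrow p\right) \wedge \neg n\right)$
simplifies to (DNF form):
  $a \vee \neg n \vee \neg p$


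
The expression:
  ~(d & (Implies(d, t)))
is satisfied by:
  {t: False, d: False}
  {d: True, t: False}
  {t: True, d: False}


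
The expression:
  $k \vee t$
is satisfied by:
  {k: True, t: True}
  {k: True, t: False}
  {t: True, k: False}


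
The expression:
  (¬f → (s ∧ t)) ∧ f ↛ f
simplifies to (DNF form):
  False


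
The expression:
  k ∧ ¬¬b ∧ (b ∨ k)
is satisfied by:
  {b: True, k: True}


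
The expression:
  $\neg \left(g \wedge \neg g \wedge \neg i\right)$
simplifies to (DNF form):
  $\text{True}$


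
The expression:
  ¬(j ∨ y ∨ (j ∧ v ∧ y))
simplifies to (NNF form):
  ¬j ∧ ¬y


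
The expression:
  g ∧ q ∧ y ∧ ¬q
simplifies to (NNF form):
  False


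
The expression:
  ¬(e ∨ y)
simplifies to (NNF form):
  ¬e ∧ ¬y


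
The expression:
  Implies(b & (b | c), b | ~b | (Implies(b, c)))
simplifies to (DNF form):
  True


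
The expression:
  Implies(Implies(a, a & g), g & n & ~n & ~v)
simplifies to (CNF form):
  a & ~g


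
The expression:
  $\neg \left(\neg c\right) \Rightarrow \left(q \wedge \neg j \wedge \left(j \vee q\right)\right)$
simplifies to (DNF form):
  $\left(q \wedge \neg j\right) \vee \neg c$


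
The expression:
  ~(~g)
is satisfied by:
  {g: True}


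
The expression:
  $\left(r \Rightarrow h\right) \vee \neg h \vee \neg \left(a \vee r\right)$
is always true.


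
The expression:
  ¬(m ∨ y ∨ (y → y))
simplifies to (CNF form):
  False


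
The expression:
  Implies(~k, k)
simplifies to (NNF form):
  k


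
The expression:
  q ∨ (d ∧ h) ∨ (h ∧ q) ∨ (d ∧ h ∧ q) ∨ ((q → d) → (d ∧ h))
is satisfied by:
  {d: True, q: True, h: True}
  {d: True, q: True, h: False}
  {q: True, h: True, d: False}
  {q: True, h: False, d: False}
  {d: True, h: True, q: False}


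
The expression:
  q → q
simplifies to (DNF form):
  True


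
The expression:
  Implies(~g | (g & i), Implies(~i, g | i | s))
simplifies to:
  g | i | s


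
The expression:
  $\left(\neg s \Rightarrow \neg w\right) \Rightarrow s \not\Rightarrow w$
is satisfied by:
  {s: True, w: False}
  {w: True, s: False}


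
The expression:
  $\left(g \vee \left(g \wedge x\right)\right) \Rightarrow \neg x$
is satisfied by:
  {g: False, x: False}
  {x: True, g: False}
  {g: True, x: False}


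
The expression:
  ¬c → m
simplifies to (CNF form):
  c ∨ m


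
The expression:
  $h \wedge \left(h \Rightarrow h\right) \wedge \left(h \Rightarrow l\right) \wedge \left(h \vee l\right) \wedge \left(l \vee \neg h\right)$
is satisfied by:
  {h: True, l: True}


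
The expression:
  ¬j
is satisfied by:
  {j: False}


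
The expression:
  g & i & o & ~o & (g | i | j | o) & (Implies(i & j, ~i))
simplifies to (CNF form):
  False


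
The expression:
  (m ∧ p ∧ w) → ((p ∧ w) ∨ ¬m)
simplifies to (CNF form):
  True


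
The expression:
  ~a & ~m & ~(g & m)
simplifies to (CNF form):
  ~a & ~m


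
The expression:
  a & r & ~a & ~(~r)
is never true.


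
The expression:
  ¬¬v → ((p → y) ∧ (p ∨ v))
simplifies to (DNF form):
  y ∨ ¬p ∨ ¬v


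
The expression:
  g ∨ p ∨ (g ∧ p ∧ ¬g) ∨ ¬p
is always true.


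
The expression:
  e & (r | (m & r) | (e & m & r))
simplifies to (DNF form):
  e & r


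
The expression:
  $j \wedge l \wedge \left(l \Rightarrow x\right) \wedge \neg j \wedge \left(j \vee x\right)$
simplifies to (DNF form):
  $\text{False}$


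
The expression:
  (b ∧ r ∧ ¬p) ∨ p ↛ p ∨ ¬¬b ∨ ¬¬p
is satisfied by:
  {b: True, p: True}
  {b: True, p: False}
  {p: True, b: False}


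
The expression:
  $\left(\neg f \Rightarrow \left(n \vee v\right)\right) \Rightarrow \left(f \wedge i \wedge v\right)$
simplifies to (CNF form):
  $\left(f \vee \neg n\right) \wedge \left(f \vee \neg v\right) \wedge \left(i \vee \neg v\right) \wedge \left(v \vee \neg f\right)$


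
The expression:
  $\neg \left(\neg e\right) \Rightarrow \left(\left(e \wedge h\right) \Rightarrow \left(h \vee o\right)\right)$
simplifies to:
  $\text{True}$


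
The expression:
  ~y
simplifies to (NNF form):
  ~y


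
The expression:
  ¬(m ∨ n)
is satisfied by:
  {n: False, m: False}


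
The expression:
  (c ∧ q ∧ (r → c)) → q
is always true.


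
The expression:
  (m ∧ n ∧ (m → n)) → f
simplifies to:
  f ∨ ¬m ∨ ¬n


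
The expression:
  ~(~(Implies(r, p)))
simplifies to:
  p | ~r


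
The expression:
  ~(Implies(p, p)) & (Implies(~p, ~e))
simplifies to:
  False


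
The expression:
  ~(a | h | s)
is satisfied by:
  {h: False, a: False, s: False}


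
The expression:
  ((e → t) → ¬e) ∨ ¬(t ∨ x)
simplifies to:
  ¬e ∨ ¬t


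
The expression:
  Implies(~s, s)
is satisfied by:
  {s: True}


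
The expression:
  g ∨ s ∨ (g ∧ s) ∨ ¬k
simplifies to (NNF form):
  g ∨ s ∨ ¬k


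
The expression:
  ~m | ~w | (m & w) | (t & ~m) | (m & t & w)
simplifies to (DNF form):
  True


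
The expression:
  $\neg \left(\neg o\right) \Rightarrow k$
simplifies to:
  $k \vee \neg o$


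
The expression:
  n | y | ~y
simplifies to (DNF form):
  True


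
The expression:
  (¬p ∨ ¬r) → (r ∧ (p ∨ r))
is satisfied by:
  {r: True}


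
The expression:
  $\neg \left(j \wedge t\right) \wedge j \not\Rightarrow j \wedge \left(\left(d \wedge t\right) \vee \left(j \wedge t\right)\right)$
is never true.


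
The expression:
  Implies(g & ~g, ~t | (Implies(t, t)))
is always true.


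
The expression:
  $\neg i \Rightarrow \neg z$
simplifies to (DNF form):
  $i \vee \neg z$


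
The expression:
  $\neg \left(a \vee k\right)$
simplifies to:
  $\neg a \wedge \neg k$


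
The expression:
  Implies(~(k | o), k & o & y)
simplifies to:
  k | o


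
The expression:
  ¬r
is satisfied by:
  {r: False}


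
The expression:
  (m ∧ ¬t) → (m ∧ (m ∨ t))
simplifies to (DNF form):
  True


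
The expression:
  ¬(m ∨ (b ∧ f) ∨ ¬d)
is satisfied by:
  {d: True, b: False, m: False, f: False}
  {f: True, d: True, b: False, m: False}
  {b: True, d: True, f: False, m: False}


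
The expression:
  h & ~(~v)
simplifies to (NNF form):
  h & v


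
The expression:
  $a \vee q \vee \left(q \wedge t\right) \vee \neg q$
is always true.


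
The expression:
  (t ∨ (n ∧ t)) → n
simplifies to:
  n ∨ ¬t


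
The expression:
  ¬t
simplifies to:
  ¬t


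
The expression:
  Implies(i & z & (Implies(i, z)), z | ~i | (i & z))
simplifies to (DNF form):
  True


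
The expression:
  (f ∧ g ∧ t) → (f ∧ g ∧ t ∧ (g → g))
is always true.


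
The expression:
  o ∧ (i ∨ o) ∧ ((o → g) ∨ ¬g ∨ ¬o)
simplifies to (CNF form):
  o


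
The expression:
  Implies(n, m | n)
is always true.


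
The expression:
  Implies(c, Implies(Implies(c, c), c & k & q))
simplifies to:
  ~c | (k & q)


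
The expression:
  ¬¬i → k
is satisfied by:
  {k: True, i: False}
  {i: False, k: False}
  {i: True, k: True}


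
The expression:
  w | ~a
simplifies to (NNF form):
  w | ~a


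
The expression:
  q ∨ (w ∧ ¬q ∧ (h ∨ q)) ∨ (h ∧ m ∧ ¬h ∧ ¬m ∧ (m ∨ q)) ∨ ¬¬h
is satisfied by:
  {q: True, h: True}
  {q: True, h: False}
  {h: True, q: False}


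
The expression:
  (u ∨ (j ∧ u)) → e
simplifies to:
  e ∨ ¬u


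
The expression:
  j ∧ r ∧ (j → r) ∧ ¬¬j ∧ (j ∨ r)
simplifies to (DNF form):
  j ∧ r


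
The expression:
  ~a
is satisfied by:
  {a: False}


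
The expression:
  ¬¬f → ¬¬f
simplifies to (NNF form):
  True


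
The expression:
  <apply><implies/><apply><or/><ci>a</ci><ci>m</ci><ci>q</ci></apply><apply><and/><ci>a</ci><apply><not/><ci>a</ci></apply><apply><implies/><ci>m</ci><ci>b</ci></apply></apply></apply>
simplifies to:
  <apply><and/><apply><not/><ci>a</ci></apply><apply><not/><ci>m</ci></apply><apply><not/><ci>q</ci></apply></apply>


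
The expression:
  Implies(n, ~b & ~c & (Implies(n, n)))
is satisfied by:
  {c: False, n: False, b: False}
  {b: True, c: False, n: False}
  {c: True, b: False, n: False}
  {b: True, c: True, n: False}
  {n: True, b: False, c: False}


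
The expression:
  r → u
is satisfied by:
  {u: True, r: False}
  {r: False, u: False}
  {r: True, u: True}


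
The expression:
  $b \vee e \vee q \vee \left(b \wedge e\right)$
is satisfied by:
  {b: True, q: True, e: True}
  {b: True, q: True, e: False}
  {b: True, e: True, q: False}
  {b: True, e: False, q: False}
  {q: True, e: True, b: False}
  {q: True, e: False, b: False}
  {e: True, q: False, b: False}


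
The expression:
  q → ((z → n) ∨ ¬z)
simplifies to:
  n ∨ ¬q ∨ ¬z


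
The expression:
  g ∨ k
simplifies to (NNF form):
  g ∨ k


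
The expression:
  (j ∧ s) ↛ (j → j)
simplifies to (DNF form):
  False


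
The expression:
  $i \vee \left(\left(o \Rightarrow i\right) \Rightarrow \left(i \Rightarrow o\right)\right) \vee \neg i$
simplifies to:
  $\text{True}$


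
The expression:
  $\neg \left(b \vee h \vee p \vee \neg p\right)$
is never true.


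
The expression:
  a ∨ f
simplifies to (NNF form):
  a ∨ f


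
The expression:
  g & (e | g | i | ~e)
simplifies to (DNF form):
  g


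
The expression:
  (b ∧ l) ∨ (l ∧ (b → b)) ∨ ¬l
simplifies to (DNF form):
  True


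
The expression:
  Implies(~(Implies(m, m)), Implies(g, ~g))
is always true.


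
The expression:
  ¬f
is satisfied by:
  {f: False}


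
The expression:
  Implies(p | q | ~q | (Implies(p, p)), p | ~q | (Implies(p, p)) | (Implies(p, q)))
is always true.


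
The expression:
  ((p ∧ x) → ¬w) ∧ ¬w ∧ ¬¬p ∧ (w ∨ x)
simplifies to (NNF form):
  p ∧ x ∧ ¬w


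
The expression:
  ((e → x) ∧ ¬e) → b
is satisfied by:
  {b: True, e: True}
  {b: True, e: False}
  {e: True, b: False}


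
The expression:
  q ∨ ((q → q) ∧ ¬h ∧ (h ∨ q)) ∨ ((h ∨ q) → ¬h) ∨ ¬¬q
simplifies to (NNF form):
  q ∨ ¬h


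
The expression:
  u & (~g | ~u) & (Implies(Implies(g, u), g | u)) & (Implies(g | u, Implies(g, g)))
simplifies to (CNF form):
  u & ~g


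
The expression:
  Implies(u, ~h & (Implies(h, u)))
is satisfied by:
  {h: False, u: False}
  {u: True, h: False}
  {h: True, u: False}


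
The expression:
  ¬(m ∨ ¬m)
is never true.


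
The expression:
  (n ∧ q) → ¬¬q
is always true.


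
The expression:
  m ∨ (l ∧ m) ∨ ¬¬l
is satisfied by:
  {m: True, l: True}
  {m: True, l: False}
  {l: True, m: False}


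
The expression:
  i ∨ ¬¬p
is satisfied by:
  {i: True, p: True}
  {i: True, p: False}
  {p: True, i: False}


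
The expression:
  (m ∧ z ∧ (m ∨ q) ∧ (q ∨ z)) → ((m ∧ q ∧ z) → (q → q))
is always true.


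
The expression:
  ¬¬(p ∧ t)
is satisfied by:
  {t: True, p: True}


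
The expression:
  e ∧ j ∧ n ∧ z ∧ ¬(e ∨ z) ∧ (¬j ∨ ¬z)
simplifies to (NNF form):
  False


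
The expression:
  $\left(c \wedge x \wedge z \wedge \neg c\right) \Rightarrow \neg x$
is always true.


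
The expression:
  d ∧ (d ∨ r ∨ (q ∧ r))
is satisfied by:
  {d: True}


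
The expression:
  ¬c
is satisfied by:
  {c: False}


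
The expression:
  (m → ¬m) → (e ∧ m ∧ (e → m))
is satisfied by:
  {m: True}


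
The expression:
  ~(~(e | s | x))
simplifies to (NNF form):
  e | s | x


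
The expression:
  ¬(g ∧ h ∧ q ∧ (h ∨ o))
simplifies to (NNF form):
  ¬g ∨ ¬h ∨ ¬q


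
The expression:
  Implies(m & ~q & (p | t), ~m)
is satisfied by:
  {q: True, t: False, p: False, m: False}
  {q: True, p: True, t: False, m: False}
  {q: True, t: True, p: False, m: False}
  {q: True, p: True, t: True, m: False}
  {q: False, t: False, p: False, m: False}
  {p: True, q: False, t: False, m: False}
  {t: True, q: False, p: False, m: False}
  {p: True, t: True, q: False, m: False}
  {m: True, q: True, t: False, p: False}
  {m: True, p: True, q: True, t: False}
  {m: True, q: True, t: True, p: False}
  {m: True, p: True, q: True, t: True}
  {m: True, q: False, t: False, p: False}


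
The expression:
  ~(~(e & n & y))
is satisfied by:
  {e: True, y: True, n: True}


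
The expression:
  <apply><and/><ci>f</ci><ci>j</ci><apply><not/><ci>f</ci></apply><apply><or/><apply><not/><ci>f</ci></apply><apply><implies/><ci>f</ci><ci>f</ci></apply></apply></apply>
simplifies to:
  <false/>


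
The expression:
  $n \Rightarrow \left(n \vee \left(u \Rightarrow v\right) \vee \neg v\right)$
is always true.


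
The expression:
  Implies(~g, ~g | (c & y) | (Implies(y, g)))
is always true.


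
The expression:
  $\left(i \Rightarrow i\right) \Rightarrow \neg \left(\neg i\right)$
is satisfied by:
  {i: True}


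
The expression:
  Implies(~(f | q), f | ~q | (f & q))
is always true.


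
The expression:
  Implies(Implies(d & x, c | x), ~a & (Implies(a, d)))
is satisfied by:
  {a: False}


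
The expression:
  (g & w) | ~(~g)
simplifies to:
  g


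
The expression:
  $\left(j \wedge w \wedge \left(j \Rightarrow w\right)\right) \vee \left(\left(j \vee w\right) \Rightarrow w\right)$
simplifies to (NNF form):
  $w \vee \neg j$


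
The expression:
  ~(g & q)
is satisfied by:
  {g: False, q: False}
  {q: True, g: False}
  {g: True, q: False}


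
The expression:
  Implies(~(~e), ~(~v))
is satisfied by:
  {v: True, e: False}
  {e: False, v: False}
  {e: True, v: True}


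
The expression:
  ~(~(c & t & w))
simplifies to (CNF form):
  c & t & w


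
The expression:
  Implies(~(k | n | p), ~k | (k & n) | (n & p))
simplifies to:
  True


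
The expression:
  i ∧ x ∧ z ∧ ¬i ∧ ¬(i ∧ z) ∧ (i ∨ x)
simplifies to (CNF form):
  False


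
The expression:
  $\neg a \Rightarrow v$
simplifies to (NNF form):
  $a \vee v$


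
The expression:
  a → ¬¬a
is always true.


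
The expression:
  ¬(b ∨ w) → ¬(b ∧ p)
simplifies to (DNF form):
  True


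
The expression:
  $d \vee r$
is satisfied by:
  {r: True, d: True}
  {r: True, d: False}
  {d: True, r: False}


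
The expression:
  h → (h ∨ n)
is always true.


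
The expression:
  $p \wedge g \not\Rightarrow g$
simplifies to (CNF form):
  $\text{False}$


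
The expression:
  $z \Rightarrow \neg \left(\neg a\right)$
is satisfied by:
  {a: True, z: False}
  {z: False, a: False}
  {z: True, a: True}


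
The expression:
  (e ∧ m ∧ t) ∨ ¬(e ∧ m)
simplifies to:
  t ∨ ¬e ∨ ¬m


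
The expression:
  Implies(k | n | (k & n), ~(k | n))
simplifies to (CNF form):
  ~k & ~n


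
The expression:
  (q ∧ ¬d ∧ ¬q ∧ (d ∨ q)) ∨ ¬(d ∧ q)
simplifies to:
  ¬d ∨ ¬q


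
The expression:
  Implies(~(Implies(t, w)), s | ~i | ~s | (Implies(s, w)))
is always true.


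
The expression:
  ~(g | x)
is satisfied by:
  {x: False, g: False}


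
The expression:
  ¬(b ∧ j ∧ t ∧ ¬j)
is always true.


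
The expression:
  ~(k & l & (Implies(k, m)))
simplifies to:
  ~k | ~l | ~m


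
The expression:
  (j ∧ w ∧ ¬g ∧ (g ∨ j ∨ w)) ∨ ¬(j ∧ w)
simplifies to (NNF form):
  ¬g ∨ ¬j ∨ ¬w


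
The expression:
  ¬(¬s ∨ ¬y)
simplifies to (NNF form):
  s ∧ y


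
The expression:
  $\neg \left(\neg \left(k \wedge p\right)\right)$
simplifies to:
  $k \wedge p$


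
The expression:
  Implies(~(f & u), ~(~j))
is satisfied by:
  {u: True, j: True, f: True}
  {u: True, j: True, f: False}
  {j: True, f: True, u: False}
  {j: True, f: False, u: False}
  {u: True, f: True, j: False}


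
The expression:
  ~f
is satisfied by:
  {f: False}


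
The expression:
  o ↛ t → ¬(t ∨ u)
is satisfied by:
  {t: True, u: False, o: False}
  {u: False, o: False, t: False}
  {t: True, o: True, u: False}
  {o: True, u: False, t: False}
  {t: True, u: True, o: False}
  {u: True, t: False, o: False}
  {t: True, o: True, u: True}
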